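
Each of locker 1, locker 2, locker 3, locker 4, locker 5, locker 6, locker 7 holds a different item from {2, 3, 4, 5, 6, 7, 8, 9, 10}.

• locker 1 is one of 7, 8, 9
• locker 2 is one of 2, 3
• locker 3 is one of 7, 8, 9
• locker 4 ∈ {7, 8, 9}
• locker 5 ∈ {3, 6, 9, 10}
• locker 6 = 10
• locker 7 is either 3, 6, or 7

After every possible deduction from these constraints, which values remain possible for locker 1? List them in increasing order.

7, 8, 9

locker 6 has just one choice, so locker 6 = 10. Strike 10 from locker 5.
The 6 still-open variables draw from only 6 values {2, 3, 6, 7, 8, 9}, so each is used; only locker 2 can be 2, hence locker 2 = 2.
locker 1, locker 3, locker 4 share exactly the 3 values {7, 8, 9}; by pigeonhole those values go to them, so strike 7, 8, 9 from locker 5, locker 7.
No further eliminations apply; locker 1 can still be any of 7, 8, 9.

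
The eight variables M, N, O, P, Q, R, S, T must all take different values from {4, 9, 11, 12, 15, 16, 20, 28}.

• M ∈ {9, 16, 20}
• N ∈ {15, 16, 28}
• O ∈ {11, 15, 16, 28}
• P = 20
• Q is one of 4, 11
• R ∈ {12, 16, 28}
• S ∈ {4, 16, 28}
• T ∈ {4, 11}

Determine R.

12

P has just one choice, so P = 20. So M can't be 20.
The 7 still-open variables draw from only 7 values {4, 9, 11, 12, 15, 16, 28}, so each is used; only M can be 9, hence M = 9.
The 6 still-open variables together cover exactly {4, 11, 12, 15, 16, 28} — 6 values for 6 variables — and 12 appears only in R's list, so R = 12.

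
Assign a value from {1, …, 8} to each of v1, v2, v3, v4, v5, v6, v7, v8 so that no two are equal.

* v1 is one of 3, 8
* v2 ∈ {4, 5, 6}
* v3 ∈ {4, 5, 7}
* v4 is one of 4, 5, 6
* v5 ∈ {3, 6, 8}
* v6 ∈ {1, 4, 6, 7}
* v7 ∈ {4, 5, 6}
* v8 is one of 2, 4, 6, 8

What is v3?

The 8 variables draw from only 8 values {1, 2, 3, 4, 5, 6, 7, 8}, so each is used; only v6 can be 1, hence v6 = 1.
The 7 still-open variables together cover exactly {2, 3, 4, 5, 6, 7, 8} — 7 values for 7 variables — and 2 appears only in v8's list, so v8 = 2.
The 6 still-open variables together cover exactly {3, 4, 5, 6, 7, 8} — 6 values for 6 variables — and 7 appears only in v3's list, so v3 = 7.

7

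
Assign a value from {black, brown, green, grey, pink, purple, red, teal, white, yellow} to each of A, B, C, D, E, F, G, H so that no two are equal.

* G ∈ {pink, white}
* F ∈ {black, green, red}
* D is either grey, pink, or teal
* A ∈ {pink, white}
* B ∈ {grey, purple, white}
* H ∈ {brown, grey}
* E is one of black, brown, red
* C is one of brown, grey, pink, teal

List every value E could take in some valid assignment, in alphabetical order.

black, red

A and G between them cover only {pink, white} — a naked pair. Remove those values from B, C, D.
C, D, H share exactly the 3 values {brown, grey, teal}; by pigeonhole those values go to them, so strike brown, grey, teal from B, E.
B has just one choice, so B = purple.
No further eliminations apply; E can still be any of black, red.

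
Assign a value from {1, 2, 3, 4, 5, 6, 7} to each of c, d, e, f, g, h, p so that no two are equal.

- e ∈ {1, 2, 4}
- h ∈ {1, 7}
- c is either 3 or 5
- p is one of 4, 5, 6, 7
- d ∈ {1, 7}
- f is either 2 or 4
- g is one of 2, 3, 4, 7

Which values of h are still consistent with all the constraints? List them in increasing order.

1, 7

The 7 variables draw from only 7 values {1, 2, 3, 4, 5, 6, 7}, so each is used; only p can be 6, hence p = 6.
Among the 6 still-open variables, 5 fits only c (and all 6 values in {1, 2, 3, 4, 5, 7} must be used), so c = 5.
The 5 still-open variables together cover exactly {1, 2, 3, 4, 7} — 5 values for 5 variables — and 3 appears only in g's list, so g = 3.
d and h share exactly the 2 values {1, 7}; by pigeonhole those values go to them, so strike 1, 7 from e.
No further eliminations apply; h can still be any of 1, 7.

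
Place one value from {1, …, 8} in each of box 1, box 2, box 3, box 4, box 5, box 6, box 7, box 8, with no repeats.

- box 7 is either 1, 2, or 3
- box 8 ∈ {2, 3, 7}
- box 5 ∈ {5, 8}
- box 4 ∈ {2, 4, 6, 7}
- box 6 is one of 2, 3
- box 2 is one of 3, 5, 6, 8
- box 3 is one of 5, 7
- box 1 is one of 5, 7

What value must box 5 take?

8

The 8 variables draw from only 8 values {1, 2, 3, 4, 5, 6, 7, 8}, so each is used; only box 7 can be 1, hence box 7 = 1.
The 7 still-open variables together cover exactly {2, 3, 4, 5, 6, 7, 8} — 7 values for 7 variables — and 4 appears only in box 4's list, so box 4 = 4.
Among the 6 still-open variables, 6 fits only box 2 (and all 6 values in {2, 3, 5, 6, 7, 8} must be used), so box 2 = 6.
The 5 still-open variables draw from only 5 values {2, 3, 5, 7, 8}, so each is used; only box 5 can be 8, hence box 5 = 8.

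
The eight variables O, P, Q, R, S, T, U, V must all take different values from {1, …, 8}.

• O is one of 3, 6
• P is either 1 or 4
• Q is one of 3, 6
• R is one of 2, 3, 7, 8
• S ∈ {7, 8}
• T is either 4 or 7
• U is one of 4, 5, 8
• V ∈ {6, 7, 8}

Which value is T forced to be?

4

Among the 8 variables, 1 fits only P (and all 8 values in {1, 2, 3, 4, 5, 6, 7, 8} must be used), so P = 1.
Among the 7 still-open variables, 2 fits only R (and all 7 values in {2, 3, 4, 5, 6, 7, 8} must be used), so R = 2.
Among the 6 still-open variables, 5 fits only U (and all 6 values in {3, 4, 5, 6, 7, 8} must be used), so U = 5.
The 5 still-open variables draw from only 5 values {3, 4, 6, 7, 8}, so each is used; only T can be 4, hence T = 4.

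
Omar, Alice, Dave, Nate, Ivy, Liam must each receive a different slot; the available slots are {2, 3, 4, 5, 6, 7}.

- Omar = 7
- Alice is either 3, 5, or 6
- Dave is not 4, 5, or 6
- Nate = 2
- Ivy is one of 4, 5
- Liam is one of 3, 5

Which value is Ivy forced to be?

4

Omar's domain is down to {7}, so Omar = 7. Eliminate 7 elsewhere: Dave.
Nate's domain is down to {2}, so Nate = 2. Eliminate 2 elsewhere: Dave.
Dave must be 3 (only option left). So Alice, Liam can't be 3.
Liam has just one choice, so Liam = 5. So Alice, Ivy can't be 5.
So Ivy = 4.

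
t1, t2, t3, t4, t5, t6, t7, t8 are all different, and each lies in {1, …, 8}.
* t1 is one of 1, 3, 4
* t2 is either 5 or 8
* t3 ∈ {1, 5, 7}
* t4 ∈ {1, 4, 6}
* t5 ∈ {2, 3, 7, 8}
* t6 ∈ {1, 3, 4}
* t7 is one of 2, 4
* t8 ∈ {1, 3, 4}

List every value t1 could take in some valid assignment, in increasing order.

1, 3, 4

Among the 8 variables, 6 fits only t4 (and all 8 values in {1, 2, 3, 4, 5, 6, 7, 8} must be used), so t4 = 6.
t1, t6, t8 share exactly the 3 values {1, 3, 4}; by pigeonhole those values go to them, so strike 1, 3, 4 from t3, t5, t7.
That leaves t7 = 2. Remove 2 from t5.
No further eliminations apply; t1 can still be any of 1, 3, 4.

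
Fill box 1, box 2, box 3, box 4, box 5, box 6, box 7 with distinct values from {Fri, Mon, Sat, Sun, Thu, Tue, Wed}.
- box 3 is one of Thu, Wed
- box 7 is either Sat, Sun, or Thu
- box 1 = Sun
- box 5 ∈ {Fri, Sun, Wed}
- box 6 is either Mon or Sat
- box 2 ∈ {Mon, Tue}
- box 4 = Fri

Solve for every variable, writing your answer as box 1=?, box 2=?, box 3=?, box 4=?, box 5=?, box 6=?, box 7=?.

box 1 has just one choice, so box 1 = Sun. Strike Sun from box 5, box 7.
box 4 has just one choice, so box 4 = Fri. Strike Fri from box 5.
box 5 must be Wed (only option left). So box 3 can't be Wed.
box 3 must be Thu (only option left). Eliminate Thu elsewhere: box 7.
That leaves box 7 = Sat. Strike Sat from box 6.
That leaves box 6 = Mon. Strike Mon from box 2.
That leaves box 2 = Tue.

box 1=Sun, box 2=Tue, box 3=Thu, box 4=Fri, box 5=Wed, box 6=Mon, box 7=Sat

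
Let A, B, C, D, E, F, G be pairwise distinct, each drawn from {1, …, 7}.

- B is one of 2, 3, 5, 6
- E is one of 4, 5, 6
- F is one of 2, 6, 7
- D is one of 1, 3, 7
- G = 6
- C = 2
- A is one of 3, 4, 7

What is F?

C must be 2 (only option left). Remove 2 from B, F.
That leaves G = 6. Eliminate 6 elsewhere: B, E, F.
So F = 7.

7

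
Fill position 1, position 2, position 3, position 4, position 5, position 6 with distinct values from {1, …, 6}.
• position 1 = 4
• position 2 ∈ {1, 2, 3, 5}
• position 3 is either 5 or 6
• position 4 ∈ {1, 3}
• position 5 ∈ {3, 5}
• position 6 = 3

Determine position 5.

position 1 must be 4 (only option left).
position 6's domain is down to {3}, so position 6 = 3. Strike 3 from position 2, position 4, position 5.
So position 5 = 5.

5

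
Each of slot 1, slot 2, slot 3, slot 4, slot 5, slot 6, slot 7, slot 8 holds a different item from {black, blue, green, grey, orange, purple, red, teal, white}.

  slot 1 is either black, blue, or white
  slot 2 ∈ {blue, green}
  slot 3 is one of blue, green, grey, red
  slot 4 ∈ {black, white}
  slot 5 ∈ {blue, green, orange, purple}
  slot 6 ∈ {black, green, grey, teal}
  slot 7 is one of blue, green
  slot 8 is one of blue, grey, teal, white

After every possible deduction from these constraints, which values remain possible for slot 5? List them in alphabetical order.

orange, purple

slot 2 and slot 7 share exactly the 2 values {blue, green}; by pigeonhole those values go to them, so strike blue, green from slot 1, slot 3, slot 5, slot 6, slot 8.
slot 1 and slot 4 share exactly the 2 values {black, white}; by pigeonhole those values go to them, so strike black, white from slot 6, slot 8.
slot 6 and slot 8 between them cover only {grey, teal} — a naked pair. Remove those values from slot 3.
That leaves slot 3 = red.
No further eliminations apply; slot 5 can still be any of orange, purple.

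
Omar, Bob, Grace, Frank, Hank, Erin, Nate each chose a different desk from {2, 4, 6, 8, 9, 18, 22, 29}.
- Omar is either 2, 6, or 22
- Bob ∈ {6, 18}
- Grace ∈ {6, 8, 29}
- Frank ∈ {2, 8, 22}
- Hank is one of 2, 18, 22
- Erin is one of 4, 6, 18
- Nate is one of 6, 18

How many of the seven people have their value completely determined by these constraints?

Among the 7 variables, 4 fits only Erin (and all 7 values in {2, 4, 6, 8, 18, 22, 29} must be used), so Erin = 4.
The 6 still-open variables draw from only 6 values {2, 6, 8, 18, 22, 29}, so each is used; only Grace can be 29, hence Grace = 29.
Among the 5 still-open variables, 8 fits only Frank (and all 5 values in {2, 6, 8, 18, 22} must be used), so Frank = 8.
The 2 variables Bob and Nate are confined to {6, 18}, which locks those values in; drop them from Omar, Hank.
Determined: Grace=29, Frank=8, Erin=4. The other people each still have more than one consistent value. That makes 3.

3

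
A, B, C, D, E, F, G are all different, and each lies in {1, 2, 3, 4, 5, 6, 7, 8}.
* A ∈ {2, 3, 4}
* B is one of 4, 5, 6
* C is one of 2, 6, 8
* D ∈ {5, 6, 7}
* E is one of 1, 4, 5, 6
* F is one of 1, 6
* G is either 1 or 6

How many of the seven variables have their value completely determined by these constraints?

The 2 variables F and G are confined to {1, 6}, which locks those values in; drop them from B, C, D, E.
The 2 variables B and E are confined to {4, 5}, which locks those values in; drop them from A, D.
That leaves D = 7.
Determined: D=7. The other variables each still have more than one consistent value. That makes 1.

1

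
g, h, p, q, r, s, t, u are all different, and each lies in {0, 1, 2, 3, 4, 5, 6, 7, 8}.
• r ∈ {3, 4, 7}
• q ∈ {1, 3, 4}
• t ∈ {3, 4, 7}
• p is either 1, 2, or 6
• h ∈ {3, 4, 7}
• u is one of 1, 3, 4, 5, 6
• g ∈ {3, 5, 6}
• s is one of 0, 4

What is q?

1

The 8 variables draw from only 8 values {0, 1, 2, 3, 4, 5, 6, 7}, so each is used; only s can be 0, hence s = 0.
The 7 still-open variables together cover exactly {1, 2, 3, 4, 5, 6, 7} — 7 values for 7 variables — and 2 appears only in p's list, so p = 2.
The 3 variables h, r, t are confined to {3, 4, 7}, which locks those values in; drop them from g, q, u.
So q = 1.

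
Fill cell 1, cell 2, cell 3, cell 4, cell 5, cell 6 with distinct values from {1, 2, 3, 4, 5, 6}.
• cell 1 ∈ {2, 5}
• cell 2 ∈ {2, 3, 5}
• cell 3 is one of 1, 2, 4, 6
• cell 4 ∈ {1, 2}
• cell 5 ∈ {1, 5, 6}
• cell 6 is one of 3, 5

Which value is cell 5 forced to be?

6

The 6 variables draw from only 6 values {1, 2, 3, 4, 5, 6}, so each is used; only cell 3 can be 4, hence cell 3 = 4.
Among the 5 still-open variables, 6 fits only cell 5 (and all 5 values in {1, 2, 3, 5, 6} must be used), so cell 5 = 6.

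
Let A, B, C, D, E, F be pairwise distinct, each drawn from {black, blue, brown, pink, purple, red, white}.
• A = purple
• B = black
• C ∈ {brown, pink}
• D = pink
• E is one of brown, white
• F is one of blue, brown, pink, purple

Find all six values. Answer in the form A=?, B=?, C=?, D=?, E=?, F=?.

A's domain is down to {purple}, so A = purple. Remove purple from F.
B has just one choice, so B = black.
That leaves D = pink. Strike pink from C, F.
C has just one choice, so C = brown. Strike brown from E, F.
E's domain is down to {white}, so E = white.
F has just one choice, so F = blue.

A=purple, B=black, C=brown, D=pink, E=white, F=blue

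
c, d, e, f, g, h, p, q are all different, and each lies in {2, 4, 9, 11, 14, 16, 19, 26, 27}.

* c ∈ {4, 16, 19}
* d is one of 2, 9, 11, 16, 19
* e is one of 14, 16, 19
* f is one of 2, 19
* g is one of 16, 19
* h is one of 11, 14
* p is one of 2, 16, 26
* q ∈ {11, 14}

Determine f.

Among the 8 variables, 4 fits only c (and all 8 values in {2, 4, 9, 11, 14, 16, 19, 26} must be used), so c = 4.
The 7 still-open variables together cover exactly {2, 9, 11, 14, 16, 19, 26} — 7 values for 7 variables — and 9 appears only in d's list, so d = 9.
The 6 still-open variables together cover exactly {2, 11, 14, 16, 19, 26} — 6 values for 6 variables — and 26 appears only in p's list, so p = 26.
The 5 still-open variables together cover exactly {2, 11, 14, 16, 19} — 5 values for 5 variables — and 2 appears only in f's list, so f = 2.

2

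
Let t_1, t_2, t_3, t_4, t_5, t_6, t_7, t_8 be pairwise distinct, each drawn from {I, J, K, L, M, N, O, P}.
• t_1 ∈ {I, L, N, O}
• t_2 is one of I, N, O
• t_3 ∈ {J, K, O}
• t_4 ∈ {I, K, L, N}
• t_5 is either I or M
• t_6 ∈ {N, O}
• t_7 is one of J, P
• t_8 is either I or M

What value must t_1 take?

L

The 8 variables draw from only 8 values {I, J, K, L, M, N, O, P}, so each is used; only t_7 can be P, hence t_7 = P.
Among the 7 still-open variables, J fits only t_3 (and all 7 values in {I, J, K, L, M, N, O} must be used), so t_3 = J.
The 6 still-open variables draw from only 6 values {I, K, L, M, N, O}, so each is used; only t_4 can be K, hence t_4 = K.
The 5 still-open variables draw from only 5 values {I, L, M, N, O}, so each is used; only t_1 can be L, hence t_1 = L.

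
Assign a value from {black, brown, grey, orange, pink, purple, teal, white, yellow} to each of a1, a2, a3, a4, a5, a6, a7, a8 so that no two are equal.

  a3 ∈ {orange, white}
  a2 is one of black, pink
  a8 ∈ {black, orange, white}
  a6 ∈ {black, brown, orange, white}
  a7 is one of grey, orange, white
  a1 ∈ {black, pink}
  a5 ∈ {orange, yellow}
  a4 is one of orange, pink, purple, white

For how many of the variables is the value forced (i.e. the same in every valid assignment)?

Among the 8 variables, brown fits only a6 (and all 8 values in {black, brown, grey, orange, pink, purple, white, yellow} must be used), so a6 = brown.
The 7 still-open variables draw from only 7 values {black, grey, orange, pink, purple, white, yellow}, so each is used; only a7 can be grey, hence a7 = grey.
The 6 still-open variables together cover exactly {black, orange, pink, purple, white, yellow} — 6 values for 6 variables — and purple appears only in a4's list, so a4 = purple.
The 5 still-open variables together cover exactly {black, orange, pink, white, yellow} — 5 values for 5 variables — and yellow appears only in a5's list, so a5 = yellow.
a1 and a2 between them cover only {black, pink} — a naked pair. Remove those values from a8.
Determined: a4=purple, a5=yellow, a6=brown, a7=grey. The other variables each still have more than one consistent value. That makes 4.

4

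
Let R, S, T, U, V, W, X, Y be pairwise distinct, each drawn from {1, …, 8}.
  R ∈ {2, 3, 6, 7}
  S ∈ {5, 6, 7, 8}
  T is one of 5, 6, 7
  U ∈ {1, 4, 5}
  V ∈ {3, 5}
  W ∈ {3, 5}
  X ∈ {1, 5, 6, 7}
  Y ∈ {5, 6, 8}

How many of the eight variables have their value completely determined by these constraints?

3

The 8 variables draw from only 8 values {1, 2, 3, 4, 5, 6, 7, 8}, so each is used; only R can be 2, hence R = 2.
The 7 still-open variables draw from only 7 values {1, 3, 4, 5, 6, 7, 8}, so each is used; only U can be 4, hence U = 4.
Among the 6 still-open variables, 1 fits only X (and all 6 values in {1, 3, 5, 6, 7, 8} must be used), so X = 1.
V and W share exactly the 2 values {3, 5}; by pigeonhole those values go to them, so strike 3, 5 from S, T, Y.
Determined: R=2, U=4, X=1. The other variables each still have more than one consistent value. That makes 3.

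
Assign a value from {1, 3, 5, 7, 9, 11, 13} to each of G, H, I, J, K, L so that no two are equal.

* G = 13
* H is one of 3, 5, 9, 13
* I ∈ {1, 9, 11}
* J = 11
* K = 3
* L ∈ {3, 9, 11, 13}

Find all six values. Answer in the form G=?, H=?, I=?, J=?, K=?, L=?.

G=13, H=5, I=1, J=11, K=3, L=9

G's domain is down to {13}, so G = 13. So H, L can't be 13.
J has just one choice, so J = 11. So I, L can't be 11.
That leaves K = 3. Eliminate 3 elsewhere: H, L.
L must be 9 (only option left). Eliminate 9 elsewhere: H, I.
That leaves H = 5.
I has just one choice, so I = 1.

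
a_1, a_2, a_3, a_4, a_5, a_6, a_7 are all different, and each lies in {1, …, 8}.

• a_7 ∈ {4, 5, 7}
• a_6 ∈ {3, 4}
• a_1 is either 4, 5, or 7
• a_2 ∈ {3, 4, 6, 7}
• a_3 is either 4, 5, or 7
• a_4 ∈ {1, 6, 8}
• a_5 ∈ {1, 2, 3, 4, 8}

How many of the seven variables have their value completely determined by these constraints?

2

The 3 variables a_1, a_3, a_7 are confined to {4, 5, 7}, which locks those values in; drop them from a_2, a_5, a_6.
a_6 must be 3 (only option left). Remove 3 from a_2, a_5.
That leaves a_2 = 6. Eliminate 6 elsewhere: a_4.
Determined: a_2=6, a_6=3. The other variables each still have more than one consistent value. That makes 2.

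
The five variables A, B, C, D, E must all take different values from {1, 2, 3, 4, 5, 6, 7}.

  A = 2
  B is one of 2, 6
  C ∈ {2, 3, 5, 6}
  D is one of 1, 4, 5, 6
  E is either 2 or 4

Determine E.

A's domain is down to {2}, so A = 2. So B, C, E can't be 2.
So E = 4.

4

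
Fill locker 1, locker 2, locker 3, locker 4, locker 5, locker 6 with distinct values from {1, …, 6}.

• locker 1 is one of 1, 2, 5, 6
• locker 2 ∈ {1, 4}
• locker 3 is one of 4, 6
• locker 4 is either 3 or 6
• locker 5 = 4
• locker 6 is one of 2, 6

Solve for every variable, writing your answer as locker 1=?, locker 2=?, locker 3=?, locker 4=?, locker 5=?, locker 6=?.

locker 1=5, locker 2=1, locker 3=6, locker 4=3, locker 5=4, locker 6=2

locker 5 has just one choice, so locker 5 = 4. So locker 2, locker 3 can't be 4.
That leaves locker 2 = 1. Eliminate 1 elsewhere: locker 1.
locker 3's domain is down to {6}, so locker 3 = 6. Remove 6 from locker 1, locker 4, locker 6.
locker 4's domain is down to {3}, so locker 4 = 3.
locker 6's domain is down to {2}, so locker 6 = 2. Eliminate 2 elsewhere: locker 1.
That leaves locker 1 = 5.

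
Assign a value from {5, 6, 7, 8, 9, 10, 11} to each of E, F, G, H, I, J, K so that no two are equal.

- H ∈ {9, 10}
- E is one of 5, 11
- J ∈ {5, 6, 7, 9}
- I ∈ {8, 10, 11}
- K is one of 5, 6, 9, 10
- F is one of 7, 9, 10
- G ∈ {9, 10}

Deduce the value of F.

7

The 7 variables draw from only 7 values {5, 6, 7, 8, 9, 10, 11}, so each is used; only I can be 8, hence I = 8.
The 6 still-open variables together cover exactly {5, 6, 7, 9, 10, 11} — 6 values for 6 variables — and 11 appears only in E's list, so E = 11.
G and H share exactly the 2 values {9, 10}; by pigeonhole those values go to them, so strike 9, 10 from F, J, K.
So F = 7.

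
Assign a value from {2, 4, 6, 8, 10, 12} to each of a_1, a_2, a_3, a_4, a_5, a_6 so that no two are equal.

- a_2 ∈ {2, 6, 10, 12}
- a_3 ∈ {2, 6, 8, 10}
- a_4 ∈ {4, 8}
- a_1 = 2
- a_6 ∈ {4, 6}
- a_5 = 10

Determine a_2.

12

a_1 must be 2 (only option left). Remove 2 from a_2, a_3.
a_5 must be 10 (only option left). So a_2, a_3 can't be 10.
The 4 still-open variables draw from only 4 values {4, 6, 8, 12}, so each is used; only a_2 can be 12, hence a_2 = 12.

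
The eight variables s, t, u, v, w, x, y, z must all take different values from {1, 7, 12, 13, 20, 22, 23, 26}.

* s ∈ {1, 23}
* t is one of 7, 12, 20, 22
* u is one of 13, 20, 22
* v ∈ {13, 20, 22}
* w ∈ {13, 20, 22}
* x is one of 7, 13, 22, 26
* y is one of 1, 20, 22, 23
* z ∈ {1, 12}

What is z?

The 8 variables draw from only 8 values {1, 7, 12, 13, 20, 22, 23, 26}, so each is used; only x can be 26, hence x = 26.
The 7 still-open variables together cover exactly {1, 7, 12, 13, 20, 22, 23} — 7 values for 7 variables — and 7 appears only in t's list, so t = 7.
Among the 6 still-open variables, 12 fits only z (and all 6 values in {1, 12, 13, 20, 22, 23} must be used), so z = 12.

12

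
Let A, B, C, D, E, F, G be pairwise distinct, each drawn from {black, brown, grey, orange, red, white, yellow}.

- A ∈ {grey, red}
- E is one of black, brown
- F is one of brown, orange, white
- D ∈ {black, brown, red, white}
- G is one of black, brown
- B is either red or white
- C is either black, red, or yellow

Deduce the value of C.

yellow

Among the 7 variables, grey fits only A (and all 7 values in {black, brown, grey, orange, red, white, yellow} must be used), so A = grey.
The 6 still-open variables draw from only 6 values {black, brown, orange, red, white, yellow}, so each is used; only F can be orange, hence F = orange.
Among the 5 still-open variables, yellow fits only C (and all 5 values in {black, brown, red, white, yellow} must be used), so C = yellow.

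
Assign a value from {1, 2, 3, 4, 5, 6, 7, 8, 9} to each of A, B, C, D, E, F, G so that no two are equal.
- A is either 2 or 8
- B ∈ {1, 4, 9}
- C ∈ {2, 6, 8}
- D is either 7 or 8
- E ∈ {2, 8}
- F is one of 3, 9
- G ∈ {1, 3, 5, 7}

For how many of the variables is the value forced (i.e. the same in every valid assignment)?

2

The 2 variables A and E are confined to {2, 8}, which locks those values in; drop them from C, D.
C's domain is down to {6}, so C = 6.
D has just one choice, so D = 7. So G can't be 7.
Determined: C=6, D=7. The other variables each still have more than one consistent value. That makes 2.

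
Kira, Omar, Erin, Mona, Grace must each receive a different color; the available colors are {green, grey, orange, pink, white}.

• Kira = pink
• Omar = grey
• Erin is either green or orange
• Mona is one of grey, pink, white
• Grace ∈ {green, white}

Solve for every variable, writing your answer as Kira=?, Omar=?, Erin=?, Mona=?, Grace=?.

Kira's domain is down to {pink}, so Kira = pink. Strike pink from Mona.
Omar must be grey (only option left). Strike grey from Mona.
Mona has just one choice, so Mona = white. So Grace can't be white.
Grace's domain is down to {green}, so Grace = green. So Erin can't be green.
Erin must be orange (only option left).

Kira=pink, Omar=grey, Erin=orange, Mona=white, Grace=green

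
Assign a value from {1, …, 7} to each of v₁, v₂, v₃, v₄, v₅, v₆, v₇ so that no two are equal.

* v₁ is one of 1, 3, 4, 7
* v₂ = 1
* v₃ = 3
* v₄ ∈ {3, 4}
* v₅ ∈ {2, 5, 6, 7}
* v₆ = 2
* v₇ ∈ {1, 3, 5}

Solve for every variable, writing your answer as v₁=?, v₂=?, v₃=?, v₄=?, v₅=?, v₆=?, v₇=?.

v₂ must be 1 (only option left). So v₁, v₇ can't be 1.
v₃ must be 3 (only option left). Eliminate 3 elsewhere: v₁, v₄, v₇.
v₄ must be 4 (only option left). Eliminate 4 elsewhere: v₁.
v₆'s domain is down to {2}, so v₆ = 2. Eliminate 2 elsewhere: v₅.
v₇ has just one choice, so v₇ = 5. Eliminate 5 elsewhere: v₅.
v₁'s domain is down to {7}, so v₁ = 7. Eliminate 7 elsewhere: v₅.
v₅'s domain is down to {6}, so v₅ = 6.

v₁=7, v₂=1, v₃=3, v₄=4, v₅=6, v₆=2, v₇=5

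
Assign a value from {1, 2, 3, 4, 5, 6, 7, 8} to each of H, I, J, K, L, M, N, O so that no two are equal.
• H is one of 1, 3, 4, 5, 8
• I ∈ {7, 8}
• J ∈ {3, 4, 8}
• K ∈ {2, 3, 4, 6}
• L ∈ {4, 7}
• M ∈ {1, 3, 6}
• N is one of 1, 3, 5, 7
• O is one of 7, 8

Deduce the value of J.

Among the 8 variables, 2 fits only K (and all 8 values in {1, 2, 3, 4, 5, 6, 7, 8} must be used), so K = 2.
Among the 7 still-open variables, 6 fits only M (and all 7 values in {1, 3, 4, 5, 6, 7, 8} must be used), so M = 6.
I and O share exactly the 2 values {7, 8}; by pigeonhole those values go to them, so strike 7, 8 from H, J, L, N.
L has just one choice, so L = 4. Remove 4 from H, J.
So J = 3.

3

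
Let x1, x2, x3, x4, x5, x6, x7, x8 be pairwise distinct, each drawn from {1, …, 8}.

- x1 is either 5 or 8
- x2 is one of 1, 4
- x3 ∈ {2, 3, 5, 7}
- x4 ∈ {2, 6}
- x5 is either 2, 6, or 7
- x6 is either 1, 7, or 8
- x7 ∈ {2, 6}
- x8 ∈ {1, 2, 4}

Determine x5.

The 8 variables together cover exactly {1, 2, 3, 4, 5, 6, 7, 8} — 8 values for 8 variables — and 3 appears only in x3's list, so x3 = 3.
Among the 7 still-open variables, 5 fits only x1 (and all 7 values in {1, 2, 4, 5, 6, 7, 8} must be used), so x1 = 5.
The 6 still-open variables together cover exactly {1, 2, 4, 6, 7, 8} — 6 values for 6 variables — and 8 appears only in x6's list, so x6 = 8.
Among the 5 still-open variables, 7 fits only x5 (and all 5 values in {1, 2, 4, 6, 7} must be used), so x5 = 7.

7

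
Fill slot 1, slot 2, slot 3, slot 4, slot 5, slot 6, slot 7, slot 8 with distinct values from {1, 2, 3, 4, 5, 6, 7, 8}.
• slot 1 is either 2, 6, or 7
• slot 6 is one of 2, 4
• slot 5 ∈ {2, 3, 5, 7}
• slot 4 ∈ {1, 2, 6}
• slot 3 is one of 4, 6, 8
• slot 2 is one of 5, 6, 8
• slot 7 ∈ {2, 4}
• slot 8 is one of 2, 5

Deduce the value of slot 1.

The 8 variables together cover exactly {1, 2, 3, 4, 5, 6, 7, 8} — 8 values for 8 variables — and 1 appears only in slot 4's list, so slot 4 = 1.
The 7 still-open variables together cover exactly {2, 3, 4, 5, 6, 7, 8} — 7 values for 7 variables — and 3 appears only in slot 5's list, so slot 5 = 3.
The 6 still-open variables draw from only 6 values {2, 4, 5, 6, 7, 8}, so each is used; only slot 1 can be 7, hence slot 1 = 7.

7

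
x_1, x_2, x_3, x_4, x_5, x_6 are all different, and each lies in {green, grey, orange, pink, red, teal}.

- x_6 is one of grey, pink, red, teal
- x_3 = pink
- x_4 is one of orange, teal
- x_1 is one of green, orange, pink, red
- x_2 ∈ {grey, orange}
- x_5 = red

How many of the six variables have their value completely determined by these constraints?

x_3's domain is down to {pink}, so x_3 = pink. Eliminate pink elsewhere: x_1, x_6.
That leaves x_5 = red. So x_1, x_6 can't be red.
The 4 still-open variables together cover exactly {green, grey, orange, teal} — 4 values for 4 variables — and green appears only in x_1's list, so x_1 = green.
Determined: x_1=green, x_3=pink, x_5=red. The other variables each still have more than one consistent value. That makes 3.

3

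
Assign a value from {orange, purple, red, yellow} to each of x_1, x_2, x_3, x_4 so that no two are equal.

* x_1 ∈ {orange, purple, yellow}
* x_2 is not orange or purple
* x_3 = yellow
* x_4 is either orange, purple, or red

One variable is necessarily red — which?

x_3 has just one choice, so x_3 = yellow. Eliminate yellow elsewhere: x_1, x_2.
So red goes to x_2.

x_2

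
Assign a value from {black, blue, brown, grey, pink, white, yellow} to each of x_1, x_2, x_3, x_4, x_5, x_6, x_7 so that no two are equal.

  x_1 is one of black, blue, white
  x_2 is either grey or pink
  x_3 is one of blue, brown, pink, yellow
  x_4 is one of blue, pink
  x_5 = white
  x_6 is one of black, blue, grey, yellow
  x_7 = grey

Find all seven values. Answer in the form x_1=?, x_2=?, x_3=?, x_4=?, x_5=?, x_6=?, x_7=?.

x_1=black, x_2=pink, x_3=brown, x_4=blue, x_5=white, x_6=yellow, x_7=grey

x_5 must be white (only option left). Remove white from x_1.
x_7 must be grey (only option left). Strike grey from x_2, x_6.
x_2's domain is down to {pink}, so x_2 = pink. Strike pink from x_3, x_4.
x_4 must be blue (only option left). Eliminate blue elsewhere: x_1, x_3, x_6.
x_1's domain is down to {black}, so x_1 = black. Strike black from x_6.
That leaves x_6 = yellow. Eliminate yellow elsewhere: x_3.
x_3's domain is down to {brown}, so x_3 = brown.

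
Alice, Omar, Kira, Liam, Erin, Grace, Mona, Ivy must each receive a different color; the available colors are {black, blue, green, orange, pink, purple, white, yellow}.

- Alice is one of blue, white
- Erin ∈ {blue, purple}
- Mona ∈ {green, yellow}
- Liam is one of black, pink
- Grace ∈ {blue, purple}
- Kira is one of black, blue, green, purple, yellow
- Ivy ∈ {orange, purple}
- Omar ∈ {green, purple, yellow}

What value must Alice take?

The 8 variables together cover exactly {black, blue, green, orange, pink, purple, white, yellow} — 8 values for 8 variables — and orange appears only in Ivy's list, so Ivy = orange.
The 7 still-open variables together cover exactly {black, blue, green, pink, purple, white, yellow} — 7 values for 7 variables — and pink appears only in Liam's list, so Liam = pink.
Among the 6 still-open variables, black fits only Kira (and all 6 values in {black, blue, green, purple, white, yellow} must be used), so Kira = black.
The 5 still-open variables draw from only 5 values {blue, green, purple, white, yellow}, so each is used; only Alice can be white, hence Alice = white.

white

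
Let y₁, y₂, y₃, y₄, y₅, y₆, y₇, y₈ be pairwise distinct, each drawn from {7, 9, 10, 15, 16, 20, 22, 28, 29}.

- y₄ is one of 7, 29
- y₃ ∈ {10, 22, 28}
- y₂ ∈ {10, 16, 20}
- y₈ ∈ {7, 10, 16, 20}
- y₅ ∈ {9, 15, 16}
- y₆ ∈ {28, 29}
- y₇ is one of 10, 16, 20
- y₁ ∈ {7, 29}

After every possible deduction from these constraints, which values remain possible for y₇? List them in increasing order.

The 2 variables y₁ and y₄ are confined to {7, 29}, which locks those values in; drop them from y₆, y₈.
y₆ has just one choice, so y₆ = 28. Eliminate 28 elsewhere: y₃.
y₂, y₇, y₈ between them cover only {10, 16, 20} — a naked triple. Remove those values from y₃, y₅.
y₃'s domain is down to {22}, so y₃ = 22.
No further eliminations apply; y₇ can still be any of 10, 16, 20.

10, 16, 20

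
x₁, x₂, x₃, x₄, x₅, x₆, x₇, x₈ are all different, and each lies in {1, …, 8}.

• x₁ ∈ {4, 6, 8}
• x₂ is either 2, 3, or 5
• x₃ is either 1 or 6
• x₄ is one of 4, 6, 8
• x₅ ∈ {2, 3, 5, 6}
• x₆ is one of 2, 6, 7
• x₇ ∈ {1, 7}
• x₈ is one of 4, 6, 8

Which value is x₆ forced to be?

2

x₁, x₄, x₈ share exactly the 3 values {4, 6, 8}; by pigeonhole those values go to them, so strike 4, 6, 8 from x₃, x₅, x₆.
x₃ has just one choice, so x₃ = 1. Eliminate 1 elsewhere: x₇.
x₇'s domain is down to {7}, so x₇ = 7. Eliminate 7 elsewhere: x₆.
So x₆ = 2.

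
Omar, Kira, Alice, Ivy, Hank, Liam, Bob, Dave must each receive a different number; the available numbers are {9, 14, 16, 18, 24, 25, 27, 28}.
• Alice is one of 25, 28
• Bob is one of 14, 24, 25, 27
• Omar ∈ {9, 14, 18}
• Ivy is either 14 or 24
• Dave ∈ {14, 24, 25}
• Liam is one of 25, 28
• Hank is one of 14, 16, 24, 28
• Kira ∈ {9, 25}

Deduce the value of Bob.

27

The 8 variables together cover exactly {9, 14, 16, 18, 24, 25, 27, 28} — 8 values for 8 variables — and 16 appears only in Hank's list, so Hank = 16.
Among the 7 still-open variables, 18 fits only Omar (and all 7 values in {9, 14, 18, 24, 25, 27, 28} must be used), so Omar = 18.
The 6 still-open variables draw from only 6 values {9, 14, 24, 25, 27, 28}, so each is used; only Kira can be 9, hence Kira = 9.
The 5 still-open variables draw from only 5 values {14, 24, 25, 27, 28}, so each is used; only Bob can be 27, hence Bob = 27.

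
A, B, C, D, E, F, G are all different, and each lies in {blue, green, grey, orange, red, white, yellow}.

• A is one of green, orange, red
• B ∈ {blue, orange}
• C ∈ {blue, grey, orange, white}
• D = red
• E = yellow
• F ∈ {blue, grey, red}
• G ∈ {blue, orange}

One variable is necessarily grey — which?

D has just one choice, so D = red. Strike red from A, F.
That leaves E = yellow.
The 5 still-open variables together cover exactly {blue, green, grey, orange, white} — 5 values for 5 variables — and green appears only in A's list, so A = green.
The 4 still-open variables draw from only 4 values {blue, grey, orange, white}, so each is used; only C can be white, hence C = white.
Among the 3 still-open variables, grey fits only F (and all 3 values in {blue, grey, orange} must be used), so F = grey.

F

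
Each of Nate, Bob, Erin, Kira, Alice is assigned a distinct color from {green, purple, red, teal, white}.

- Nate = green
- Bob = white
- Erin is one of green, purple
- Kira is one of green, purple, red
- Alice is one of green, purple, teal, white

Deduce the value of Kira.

red

Nate's domain is down to {green}, so Nate = green. Strike green from Erin, Kira, Alice.
Bob has just one choice, so Bob = white. Strike white from Alice.
That leaves Erin = purple. Eliminate purple elsewhere: Kira, Alice.
So Kira = red.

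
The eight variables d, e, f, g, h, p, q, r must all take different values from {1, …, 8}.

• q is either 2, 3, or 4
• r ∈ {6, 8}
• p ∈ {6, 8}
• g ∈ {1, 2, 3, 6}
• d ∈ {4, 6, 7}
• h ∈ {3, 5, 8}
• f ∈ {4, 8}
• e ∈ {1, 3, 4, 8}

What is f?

The 8 variables draw from only 8 values {1, 2, 3, 4, 5, 6, 7, 8}, so each is used; only h can be 5, hence h = 5.
The 7 still-open variables together cover exactly {1, 2, 3, 4, 6, 7, 8} — 7 values for 7 variables — and 7 appears only in d's list, so d = 7.
p and r share exactly the 2 values {6, 8}; by pigeonhole those values go to them, so strike 6, 8 from e, f, g.
So f = 4.

4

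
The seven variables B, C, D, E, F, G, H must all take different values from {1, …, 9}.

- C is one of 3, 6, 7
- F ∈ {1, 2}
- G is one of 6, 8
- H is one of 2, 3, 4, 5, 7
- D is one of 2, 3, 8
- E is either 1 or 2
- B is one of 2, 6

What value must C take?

E and F share exactly the 2 values {1, 2}; by pigeonhole those values go to them, so strike 1, 2 from B, D, H.
B has just one choice, so B = 6. Eliminate 6 elsewhere: C, G.
G must be 8 (only option left). So D can't be 8.
D must be 3 (only option left). Eliminate 3 elsewhere: C, H.
So C = 7.

7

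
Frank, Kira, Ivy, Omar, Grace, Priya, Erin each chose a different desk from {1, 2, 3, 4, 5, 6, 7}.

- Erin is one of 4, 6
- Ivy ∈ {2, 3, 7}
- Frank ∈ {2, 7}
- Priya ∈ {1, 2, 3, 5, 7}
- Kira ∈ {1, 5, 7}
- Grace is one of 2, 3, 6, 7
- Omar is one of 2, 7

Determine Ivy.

The 7 variables together cover exactly {1, 2, 3, 4, 5, 6, 7} — 7 values for 7 variables — and 4 appears only in Erin's list, so Erin = 4.
The 6 still-open variables together cover exactly {1, 2, 3, 5, 6, 7} — 6 values for 6 variables — and 6 appears only in Grace's list, so Grace = 6.
Frank and Omar share exactly the 2 values {2, 7}; by pigeonhole those values go to them, so strike 2, 7 from Kira, Ivy, Priya.
So Ivy = 3.

3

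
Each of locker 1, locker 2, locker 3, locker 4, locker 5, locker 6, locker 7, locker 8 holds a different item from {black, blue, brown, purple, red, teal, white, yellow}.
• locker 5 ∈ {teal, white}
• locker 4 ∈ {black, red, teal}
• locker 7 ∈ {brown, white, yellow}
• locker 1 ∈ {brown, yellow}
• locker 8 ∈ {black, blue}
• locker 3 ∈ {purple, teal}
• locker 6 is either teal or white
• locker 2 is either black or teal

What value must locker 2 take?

black

Among the 8 variables, blue fits only locker 8 (and all 8 values in {black, blue, brown, purple, red, teal, white, yellow} must be used), so locker 8 = blue.
The 7 still-open variables draw from only 7 values {black, brown, purple, red, teal, white, yellow}, so each is used; only locker 3 can be purple, hence locker 3 = purple.
The 6 still-open variables together cover exactly {black, brown, red, teal, white, yellow} — 6 values for 6 variables — and red appears only in locker 4's list, so locker 4 = red.
The 5 still-open variables draw from only 5 values {black, brown, teal, white, yellow}, so each is used; only locker 2 can be black, hence locker 2 = black.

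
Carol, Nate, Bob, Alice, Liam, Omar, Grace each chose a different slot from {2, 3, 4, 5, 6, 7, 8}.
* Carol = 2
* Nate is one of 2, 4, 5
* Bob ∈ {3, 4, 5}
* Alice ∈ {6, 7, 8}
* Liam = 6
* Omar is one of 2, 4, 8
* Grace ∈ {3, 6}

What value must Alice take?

Carol must be 2 (only option left). Strike 2 from Nate, Omar.
Liam's domain is down to {6}, so Liam = 6. Strike 6 from Alice, Grace.
Grace has just one choice, so Grace = 3. Eliminate 3 elsewhere: Bob.
Among the 4 still-open variables, 7 fits only Alice (and all 4 values in {4, 5, 7, 8} must be used), so Alice = 7.

7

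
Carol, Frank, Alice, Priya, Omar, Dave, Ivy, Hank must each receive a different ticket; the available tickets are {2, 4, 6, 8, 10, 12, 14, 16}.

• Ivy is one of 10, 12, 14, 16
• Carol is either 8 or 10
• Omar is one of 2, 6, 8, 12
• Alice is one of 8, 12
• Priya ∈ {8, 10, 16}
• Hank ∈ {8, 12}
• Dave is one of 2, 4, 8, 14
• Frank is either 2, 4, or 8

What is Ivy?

14

The 8 variables draw from only 8 values {2, 4, 6, 8, 10, 12, 14, 16}, so each is used; only Omar can be 6, hence Omar = 6.
Alice and Hank share exactly the 2 values {8, 12}; by pigeonhole those values go to them, so strike 8, 12 from Carol, Frank, Priya, Dave, Ivy.
Carol has just one choice, so Carol = 10. Remove 10 from Priya, Ivy.
That leaves Priya = 16. Remove 16 from Ivy.
So Ivy = 14.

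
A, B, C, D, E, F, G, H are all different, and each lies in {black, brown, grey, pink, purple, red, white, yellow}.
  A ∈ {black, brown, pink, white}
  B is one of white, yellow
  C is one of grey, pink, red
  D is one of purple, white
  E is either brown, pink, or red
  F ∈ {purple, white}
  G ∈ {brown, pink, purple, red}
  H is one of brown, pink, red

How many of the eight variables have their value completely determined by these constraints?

The 8 variables together cover exactly {black, brown, grey, pink, purple, red, white, yellow} — 8 values for 8 variables — and black appears only in A's list, so A = black.
The 7 still-open variables together cover exactly {brown, grey, pink, purple, red, white, yellow} — 7 values for 7 variables — and grey appears only in C's list, so C = grey.
Among the 6 still-open variables, yellow fits only B (and all 6 values in {brown, pink, purple, red, white, yellow} must be used), so B = yellow.
D and F share exactly the 2 values {purple, white}; by pigeonhole those values go to them, so strike purple, white from G.
Determined: A=black, B=yellow, C=grey. The other variables each still have more than one consistent value. That makes 3.

3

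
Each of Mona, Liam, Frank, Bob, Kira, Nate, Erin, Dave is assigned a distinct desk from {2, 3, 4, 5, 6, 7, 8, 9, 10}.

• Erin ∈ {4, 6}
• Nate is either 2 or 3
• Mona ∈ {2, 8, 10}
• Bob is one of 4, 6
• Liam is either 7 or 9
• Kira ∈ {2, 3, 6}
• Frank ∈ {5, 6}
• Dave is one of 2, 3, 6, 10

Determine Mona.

8

The 2 variables Bob and Erin are confined to {4, 6}, which locks those values in; drop them from Frank, Kira, Dave.
Frank has just one choice, so Frank = 5.
Kira and Nate share exactly the 2 values {2, 3}; by pigeonhole those values go to them, so strike 2, 3 from Mona, Dave.
Dave's domain is down to {10}, so Dave = 10. Remove 10 from Mona.
So Mona = 8.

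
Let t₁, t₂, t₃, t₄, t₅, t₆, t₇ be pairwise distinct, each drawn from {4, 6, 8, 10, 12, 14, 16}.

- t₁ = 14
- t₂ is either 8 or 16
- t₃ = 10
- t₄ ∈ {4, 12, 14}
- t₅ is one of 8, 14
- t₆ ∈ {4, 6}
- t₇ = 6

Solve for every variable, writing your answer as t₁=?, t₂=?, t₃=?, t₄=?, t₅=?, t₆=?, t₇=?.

t₁=14, t₂=16, t₃=10, t₄=12, t₅=8, t₆=4, t₇=6

t₁ has just one choice, so t₁ = 14. Strike 14 from t₄, t₅.
That leaves t₃ = 10.
t₅ has just one choice, so t₅ = 8. So t₂ can't be 8.
t₇'s domain is down to {6}, so t₇ = 6. Eliminate 6 elsewhere: t₆.
t₂ must be 16 (only option left).
t₆ must be 4 (only option left). Eliminate 4 elsewhere: t₄.
t₄'s domain is down to {12}, so t₄ = 12.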